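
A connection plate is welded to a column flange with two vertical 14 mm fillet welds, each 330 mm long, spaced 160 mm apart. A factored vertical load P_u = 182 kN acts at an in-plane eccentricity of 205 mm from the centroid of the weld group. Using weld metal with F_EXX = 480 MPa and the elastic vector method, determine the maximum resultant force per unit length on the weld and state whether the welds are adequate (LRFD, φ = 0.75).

Total weld length L_w = 660 mm. Treat welds as unit-width lines.
Polar moment about centroid: J = 2[d³/12 + d(b/2)²] = 2[330³/12 + 330×80²] = 10210000 mm³.
Direct shear f_v = P/L_w = 182×10³ / 660 = 275.8 N/mm (vertical).
Torsion M = P·e = 182×10³ × 205 = 37310000 N·mm.
Critical point at (x, y) = (80, 165) from centroid. f_tx = M·y/J = 602.7 N/mm; f_ty = M·x/J = 292.2 N/mm.
Resultant f_max = √[f_tx² + (f_v + f_ty)²] = √[602.7² + (275.8 + 292.2)²] = 828.2 N/mm.
Capacity per unit length: φr_n = 0.75 × 0.6 × 480 × (0.707 × 14) = 2138 N/mm.
828.2 ≤ 2138 → adequate.

f_max ≈ 828 N/mm; adequate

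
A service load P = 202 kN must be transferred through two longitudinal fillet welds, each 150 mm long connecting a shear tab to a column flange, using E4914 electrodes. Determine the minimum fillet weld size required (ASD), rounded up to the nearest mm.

E49XX → F_EXX = 490 MPa.
Total weld length L = 300 mm.
Required throat t_e = P × Ω / (0.6 F_EXX × L) = 202 × 2.0 / (0.6 × 490 × 300 × 10⁻³) = 4.58 mm.
Required leg w = t_e / 0.707 = 6.479 mm → use 7 mm.

w = 7 mm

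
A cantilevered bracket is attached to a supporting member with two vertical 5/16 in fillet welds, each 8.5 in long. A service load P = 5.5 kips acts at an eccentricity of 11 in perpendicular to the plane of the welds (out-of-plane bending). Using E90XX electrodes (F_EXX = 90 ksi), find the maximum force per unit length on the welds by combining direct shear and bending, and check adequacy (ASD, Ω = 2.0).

L_w = 2 × 8.5 = 17 in; section modulus (unit throat) S = 2 × L²/6 = 24.08 in².
Direct shear f_v = P/L_w = 5.5/17 = 0.3235 kip/in.
Moment M = P × e = 5.5 × 11 = 60.5 kip·in; bending f_b = M/S = 2.512 kip/in.
f_max = √(f_v² + f_b²) = √(0.3235² + 2.512²) = 2.533 kip/in.
r_n/Ω = (1/2.0) × 0.6 × 90 × (0.707 × 0.3125) = 5.965 kip/in → adequate.

f_max ≈ 2.53 kip/in; adequate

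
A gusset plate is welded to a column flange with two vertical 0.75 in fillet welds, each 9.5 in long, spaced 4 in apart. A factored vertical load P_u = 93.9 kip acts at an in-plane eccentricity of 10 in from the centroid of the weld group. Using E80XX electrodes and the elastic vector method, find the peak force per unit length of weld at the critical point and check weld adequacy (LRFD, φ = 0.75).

f_max ≈ 24.5 kip/in; NOT adequate

E80XX → F_EXX = 80 ksi.
Total weld length L_w = 19 in. Treat welds as unit-width lines.
Polar moment about centroid: J = 2[d³/12 + d(b/2)²] = 2[9.5³/12 + 9.5×2²] = 218.9 in³.
Direct shear f_v = P/L_w = 93.9 / 19 = 4.942 kip/in (vertical).
Torsion M = P·e = 93.9 × 10 = 939 kip·in.
Critical point at (x, y) = (2, 4.75) from centroid. f_tx = M·y/J = 20.38 kip/in; f_ty = M·x/J = 8.579 kip/in.
Resultant f_max = √[f_tx² + (f_v + f_ty)²] = √[20.38² + (4.942 + 8.579)²] = 24.45 kip/in.
Capacity per unit length: φr_n = 0.75 × 0.6 × 80 × (0.707 × 0.75) = 19.09 kip/in.
24.45 > 19.09 → NOT adequate.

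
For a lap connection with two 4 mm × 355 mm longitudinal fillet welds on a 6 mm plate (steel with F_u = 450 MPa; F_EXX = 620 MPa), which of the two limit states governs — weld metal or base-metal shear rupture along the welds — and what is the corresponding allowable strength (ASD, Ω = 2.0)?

R_n/Ω ≈ 373 kN (weld metal governs)

t_e = 0.707 × 4 = 2.828 mm; L = 710 mm.
Weld metal: R_n/Ω = (1/2.0) × 0.6 × 620 × 2.828 × 710 × 10⁻³ = 373.5 kN.
Base metal (shear rupture): R_n/Ω = (1/2.0) × 0.6 × 450 × 6 × 710 × 10⁻³ = 575.1 kN.
Governing: weld metal.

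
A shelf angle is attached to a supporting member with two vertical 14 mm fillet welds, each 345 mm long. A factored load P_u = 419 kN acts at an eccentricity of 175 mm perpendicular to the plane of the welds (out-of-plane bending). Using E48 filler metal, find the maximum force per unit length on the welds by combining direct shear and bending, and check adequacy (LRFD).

E48XX → F_EXX = 480 MPa.
L_w = 2 × 345 = 690 mm; section modulus (unit throat) S = 2 × L²/6 = 39680 mm².
Direct shear f_v = P/L_w = 419×10³/690 = 607.2 N/mm.
Moment M = P × e = 419×10³ × 175 = 73325000 N·mm; bending f_b = M/S = 1848 N/mm.
f_max = √(f_v² + f_b²) = √(607.2² + 1848²) = 1945 N/mm.
φr_n = 0.75 × 0.6 × 480 × (0.707 × 14) = 2138 N/mm → adequate.

f_max ≈ 1950 N/mm; adequate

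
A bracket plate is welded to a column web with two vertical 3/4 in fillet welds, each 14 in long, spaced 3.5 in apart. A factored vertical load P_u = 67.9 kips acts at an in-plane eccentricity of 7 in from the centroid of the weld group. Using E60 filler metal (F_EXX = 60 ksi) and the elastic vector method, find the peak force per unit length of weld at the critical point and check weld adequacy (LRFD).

f_max ≈ 7.29 kip/in; adequate

Total weld length L_w = 28 in. Treat welds as unit-width lines.
Polar moment about centroid: J = 2[d³/12 + d(b/2)²] = 2[14³/12 + 14×1.75²] = 543.1 in³.
Direct shear f_v = P/L_w = 67.9 / 28 = 2.425 kip/in (vertical).
Torsion M = P·e = 67.9 × 7 = 475.3 kip·in.
Critical point at (x, y) = (1.75, 7) from centroid. f_tx = M·y/J = 6.126 kip/in; f_ty = M·x/J = 1.532 kip/in.
Resultant f_max = √[f_tx² + (f_v + f_ty)²] = √[6.126² + (2.425 + 1.532)²] = 7.293 kip/in.
Capacity per unit length: φr_n = 0.75 × 0.6 × 60 × (0.707 × 0.75) = 14.32 kip/in.
7.293 ≤ 14.32 → adequate.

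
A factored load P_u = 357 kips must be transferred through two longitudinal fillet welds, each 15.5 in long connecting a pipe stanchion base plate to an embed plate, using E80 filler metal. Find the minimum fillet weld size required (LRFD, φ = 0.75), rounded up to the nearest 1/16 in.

E80XX → F_EXX = 80 ksi.
Total weld length L = 31 in.
Required throat t_e = P_u / (φ × 0.6 F_EXX × L) = 357 / (0.75 × 0.6 × 80 × 31) = 0.3199 in.
Required leg w = t_e / 0.707 = 0.4525 in → use 1/2 in.

w = 1/2 in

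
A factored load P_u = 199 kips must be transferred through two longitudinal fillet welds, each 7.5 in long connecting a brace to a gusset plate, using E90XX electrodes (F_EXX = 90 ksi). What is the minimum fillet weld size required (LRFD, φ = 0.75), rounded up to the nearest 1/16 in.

w = 1/2 in

Total weld length L = 15 in.
Required throat t_e = P_u / (φ × 0.6 F_EXX × L) = 199 / (0.75 × 0.6 × 90 × 15) = 0.3276 in.
Required leg w = t_e / 0.707 = 0.4633 in → use 1/2 in.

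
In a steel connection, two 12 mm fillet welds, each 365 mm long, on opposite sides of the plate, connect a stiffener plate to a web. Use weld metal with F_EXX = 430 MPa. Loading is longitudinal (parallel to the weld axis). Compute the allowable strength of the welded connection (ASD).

Effective throat t_e = 0.707 × 12 = 8.484 mm.
Total length L = 730 mm; A_we = 8.484 × 730 = 6193 mm².
F_nw = 0.6 F_EXX = 0.6 × 430 = 258 MPa.
R_n = 258 × 6193 × 10⁻³ = 1598 kN; R_n/Ω = 1598/2.0 = 798.9 kN.

R_n/Ω ≈ 799 kN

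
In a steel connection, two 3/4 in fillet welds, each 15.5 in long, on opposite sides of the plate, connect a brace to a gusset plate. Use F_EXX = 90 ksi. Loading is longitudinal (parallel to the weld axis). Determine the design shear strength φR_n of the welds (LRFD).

φR_n ≈ 666 kip

Effective throat t_e = 0.707 × 0.75 = 0.5302 in.
Total length L = 31 in; A_we = 0.5302 × 31 = 16.44 in².
F_nw = 0.6 F_EXX = 0.6 × 90 = 54 ksi.
φR_n = 0.75 × 54 × 16.44 = 665.7 kip.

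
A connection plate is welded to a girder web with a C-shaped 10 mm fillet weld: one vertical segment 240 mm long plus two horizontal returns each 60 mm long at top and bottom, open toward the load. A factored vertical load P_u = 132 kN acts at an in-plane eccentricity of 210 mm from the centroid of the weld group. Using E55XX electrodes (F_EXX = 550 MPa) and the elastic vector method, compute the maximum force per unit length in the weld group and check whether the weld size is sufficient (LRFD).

Total weld length L_w = 360 mm. Treat welds as unit-width lines.
Centroid: x̄ = 2×60×30 / 360 = 10 mm from the vertical weld.
Polar moment about centroid: J = I_x + I_y = [240³/12 + 2×60×120²] + [240×10² + 2(60³/12 + 60×20²)] = 2988000 mm³.
Direct shear f_v = P/L_w = 132×10³ / 360 = 366.7 N/mm (vertical).
Torsion M = P·e = 132×10³ × 210 = 27720000 N·mm.
Critical point at (x, y) = (50, 120) from centroid. f_tx = M·y/J = 1113 N/mm; f_ty = M·x/J = 463.9 N/mm.
Resultant f_max = √[f_tx² + (f_v + f_ty)²] = √[1113² + (366.7 + 463.9)²] = 1389 N/mm.
Capacity per unit length: φr_n = 0.75 × 0.6 × 550 × (0.707 × 10) = 1750 N/mm.
1389 ≤ 1750 → adequate.

f_max ≈ 1390 N/mm; adequate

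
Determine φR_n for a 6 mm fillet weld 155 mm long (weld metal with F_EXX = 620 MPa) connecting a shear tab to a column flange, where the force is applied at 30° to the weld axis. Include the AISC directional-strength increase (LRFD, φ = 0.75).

φR_n ≈ 216 kN

t_e = 0.707 × 6 = 4.242 mm; A_we = 4.242 × 155 = 657.5 mm².
Directional factor: 1.0 + 0.5 sin^1.5(30°) = 1.177.
F_nw = 0.6 × 620 × 1.177 = 437.8 MPa.
φR_n = 0.75 × 437.8 × 657.5 × 10⁻³ = 215.9 kN.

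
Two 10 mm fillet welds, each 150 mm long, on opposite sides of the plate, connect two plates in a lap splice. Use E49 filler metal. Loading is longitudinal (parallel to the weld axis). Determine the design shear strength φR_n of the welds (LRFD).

φR_n ≈ 468 kN

E49XX → F_EXX = 490 MPa.
Effective throat t_e = 0.707 × 10 = 7.07 mm.
Total length L = 300 mm; A_we = 7.07 × 300 = 2121 mm².
F_nw = 0.6 F_EXX = 0.6 × 490 = 294 MPa.
φR_n = 0.75 × 294 × 2121 × 10⁻³ = 467.7 kN.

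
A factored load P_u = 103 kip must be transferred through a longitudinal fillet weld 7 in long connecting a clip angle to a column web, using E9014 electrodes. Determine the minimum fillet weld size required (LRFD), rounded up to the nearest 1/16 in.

w = 9/16 in

E90XX → F_EXX = 90 ksi.
Total weld length L = 7 in.
Required throat t_e = P_u / (φ × 0.6 F_EXX × L) = 103 / (0.75 × 0.6 × 90 × 7) = 0.3633 in.
Required leg w = t_e / 0.707 = 0.5139 in → use 9/16 in.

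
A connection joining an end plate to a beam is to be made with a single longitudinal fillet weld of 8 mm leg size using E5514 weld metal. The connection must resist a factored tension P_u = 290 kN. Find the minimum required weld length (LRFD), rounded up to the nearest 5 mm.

L = 210 mm

E55XX → F_EXX = 550 MPa.
Throat t_e = 0.707 × 8 = 5.656 mm.
φr_n = 0.75 × 0.6 × 550 × 5.656 × 10⁻³ = 1.4 kN/mm.
L_req = P_u / φr_n = 290 / 1.4 = 207.2 mm total.
Round up → use L = 210 mm.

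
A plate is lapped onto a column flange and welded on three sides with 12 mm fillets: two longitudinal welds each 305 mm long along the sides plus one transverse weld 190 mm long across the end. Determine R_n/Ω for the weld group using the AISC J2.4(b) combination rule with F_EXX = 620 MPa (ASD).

t_e = 0.707 × 12 = 8.484 mm.
R_nwl = 0.6 × 620 × 8.484 × 610 × 10⁻³ = 1925 kN (longitudinal, 2 welds).
R_nwt = 0.6 × 620 × 8.484 × 190 × 10⁻³ = 599.6 kN (transverse, base value).
(i) R_nwl + R_nwt = 2525 kN; (ii) 0.85 R_nwl + 1.5 R_nwt = 2536 kN.
R_n = max = 2536 kN [governs: (ii)]; R_n/Ω = 1268 kN.

R_n/Ω ≈ 1270 kN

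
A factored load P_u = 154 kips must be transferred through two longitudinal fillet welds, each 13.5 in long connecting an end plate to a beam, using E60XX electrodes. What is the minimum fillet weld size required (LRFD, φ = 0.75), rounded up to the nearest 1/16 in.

w = 5/16 in

E60XX → F_EXX = 60 ksi.
Total weld length L = 27 in.
Required throat t_e = P_u / (φ × 0.6 F_EXX × L) = 154 / (0.75 × 0.6 × 60 × 27) = 0.2112 in.
Required leg w = t_e / 0.707 = 0.2988 in → use 5/16 in.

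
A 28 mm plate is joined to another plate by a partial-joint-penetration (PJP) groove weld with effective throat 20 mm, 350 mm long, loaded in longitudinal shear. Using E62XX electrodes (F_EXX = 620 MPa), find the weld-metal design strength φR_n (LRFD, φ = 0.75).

φR_n ≈ 1950 kN

Effective throat (given) t_e = 20 mm.
A_we = 20 × 350 = 7000 mm².
F_nw = 0.6 F_EXX = 372 MPa.
φR_n = 0.75 × 372 × 7000 × 10⁻³ = 1953 kN.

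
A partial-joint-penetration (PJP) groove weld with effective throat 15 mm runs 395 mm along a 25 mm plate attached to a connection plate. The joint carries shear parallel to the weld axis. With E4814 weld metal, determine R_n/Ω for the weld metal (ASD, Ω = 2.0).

R_n/Ω ≈ 853 kN

E48XX → F_EXX = 480 MPa.
Effective throat (given) t_e = 15 mm.
A_we = 15 × 395 = 5925 mm².
F_nw = 0.6 F_EXX = 288 MPa.
R_n/Ω = (288 × 5925) / 2.0 × 10⁻³ = 853.2 kN.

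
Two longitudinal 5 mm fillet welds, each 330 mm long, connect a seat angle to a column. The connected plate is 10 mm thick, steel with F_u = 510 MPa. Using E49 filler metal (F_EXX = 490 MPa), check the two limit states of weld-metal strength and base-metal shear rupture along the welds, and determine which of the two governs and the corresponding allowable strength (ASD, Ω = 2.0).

R_n/Ω ≈ 343 kN (weld metal governs)

t_e = 0.707 × 5 = 3.535 mm; L = 660 mm.
Weld metal: R_n/Ω = (1/2.0) × 0.6 × 490 × 3.535 × 660 × 10⁻³ = 343 kN.
Base metal (shear rupture): R_n/Ω = (1/2.0) × 0.6 × 510 × 10 × 660 × 10⁻³ = 1010 kN.
Governing: weld metal.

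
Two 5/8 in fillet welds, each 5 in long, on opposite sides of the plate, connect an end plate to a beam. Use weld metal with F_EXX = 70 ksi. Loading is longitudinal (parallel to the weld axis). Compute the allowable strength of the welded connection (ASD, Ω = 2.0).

R_n/Ω ≈ 92.8 kips

Effective throat t_e = 0.707 × 0.625 = 0.4419 in.
Total length L = 10 in; A_we = 0.4419 × 10 = 4.419 in².
F_nw = 0.6 F_EXX = 0.6 × 70 = 42 ksi.
R_n = 42 × 4.419 = 185.6 kips; R_n/Ω = 185.6/2.0 = 92.79 kips.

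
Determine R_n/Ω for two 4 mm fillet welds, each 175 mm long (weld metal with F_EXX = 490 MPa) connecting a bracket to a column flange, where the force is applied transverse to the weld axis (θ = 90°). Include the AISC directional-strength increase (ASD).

t_e = 0.707 × 4 = 2.828 mm; A_we = 2.828 × 350 = 989.8 mm².
Directional factor: 1.0 + 0.5 sin^1.5(90°) = 1.5.
F_nw = 0.6 × 490 × 1.5 = 441 MPa.
R_n/Ω = (441 × 989.8) / 2.0 × 10⁻³ = 218.3 kN.

R_n/Ω ≈ 218 kN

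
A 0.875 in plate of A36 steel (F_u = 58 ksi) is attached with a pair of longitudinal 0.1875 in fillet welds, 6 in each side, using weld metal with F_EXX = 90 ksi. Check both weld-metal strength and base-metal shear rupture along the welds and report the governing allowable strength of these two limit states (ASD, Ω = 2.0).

t_e = 0.707 × 0.1875 = 0.1326 in; L = 12 in.
Weld metal: R_n/Ω = (1/2.0) × 0.6 × 90 × 0.1326 × 12 = 42.95 kips.
Base metal (shear rupture): R_n/Ω = (1/2.0) × 0.6 × 58 × 0.875 × 12 = 182.7 kips.
Governing: weld metal.

R_n/Ω ≈ 43 kips (weld metal governs)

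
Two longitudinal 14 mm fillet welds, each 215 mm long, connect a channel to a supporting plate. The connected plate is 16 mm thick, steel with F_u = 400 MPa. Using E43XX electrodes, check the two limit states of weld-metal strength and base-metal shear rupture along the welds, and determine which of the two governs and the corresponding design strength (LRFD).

φR_n ≈ 824 kN (weld metal governs)

E43XX → F_EXX = 430 MPa.
t_e = 0.707 × 14 = 9.898 mm; L = 430 mm.
Weld metal: φR_n = 0.75 × 0.6 × 430 × 9.898 × 430 × 10⁻³ = 823.6 kN.
Base metal (shear rupture): φR_n = 0.75 × 0.6 × 400 × 16 × 430 × 10⁻³ = 1238 kN.
Governing: weld metal.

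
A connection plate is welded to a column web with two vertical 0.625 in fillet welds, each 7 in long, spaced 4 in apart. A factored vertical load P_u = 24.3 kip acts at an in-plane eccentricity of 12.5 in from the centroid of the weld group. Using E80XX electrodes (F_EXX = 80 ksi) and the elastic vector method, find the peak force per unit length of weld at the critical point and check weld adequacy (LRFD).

f_max ≈ 11.8 kip/in; adequate

Total weld length L_w = 14 in. Treat welds as unit-width lines.
Polar moment about centroid: J = 2[d³/12 + d(b/2)²] = 2[7³/12 + 7×2²] = 113.2 in³.
Direct shear f_v = P/L_w = 24.3 / 14 = 1.736 kip/in (vertical).
Torsion M = P·e = 24.3 × 12.5 = 303.75 kip·in.
Critical point at (x, y) = (2, 3.5) from centroid. f_tx = M·y/J = 9.394 kip/in; f_ty = M·x/J = 5.368 kip/in.
Resultant f_max = √[f_tx² + (f_v + f_ty)²] = √[9.394² + (1.736 + 5.368)²] = 11.78 kip/in.
Capacity per unit length: φr_n = 0.75 × 0.6 × 80 × (0.707 × 0.625) = 15.91 kip/in.
11.78 ≤ 15.91 → adequate.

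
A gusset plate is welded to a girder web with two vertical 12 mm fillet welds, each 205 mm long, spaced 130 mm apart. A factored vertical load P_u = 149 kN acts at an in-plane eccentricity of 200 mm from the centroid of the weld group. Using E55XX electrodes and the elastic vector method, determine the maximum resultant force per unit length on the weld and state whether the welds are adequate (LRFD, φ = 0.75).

E55XX → F_EXX = 550 MPa.
Total weld length L_w = 410 mm. Treat welds as unit-width lines.
Polar moment about centroid: J = 2[d³/12 + d(b/2)²] = 2[205³/12 + 205×65²] = 3168000 mm³.
Direct shear f_v = P/L_w = 149×10³ / 410 = 363.4 N/mm (vertical).
Torsion M = P·e = 149×10³ × 200 = 29800000 N·mm.
Critical point at (x, y) = (65, 102.5) from centroid. f_tx = M·y/J = 964.1 N/mm; f_ty = M·x/J = 611.4 N/mm.
Resultant f_max = √[f_tx² + (f_v + f_ty)²] = √[964.1² + (363.4 + 611.4)²] = 1371 N/mm.
Capacity per unit length: φr_n = 0.75 × 0.6 × 550 × (0.707 × 12) = 2100 N/mm.
1371 ≤ 2100 → adequate.

f_max ≈ 1370 N/mm; adequate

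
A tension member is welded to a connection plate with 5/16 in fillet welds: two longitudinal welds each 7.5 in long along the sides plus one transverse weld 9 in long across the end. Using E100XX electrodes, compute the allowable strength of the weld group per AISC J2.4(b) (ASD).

R_n/Ω ≈ 174 kip

E100XX → F_EXX = 100 ksi.
t_e = 0.707 × 0.3125 = 0.2209 in.
R_nwl = 0.6 × 100 × 0.2209 × 15 = 198.8 kip (longitudinal, 2 welds).
R_nwt = 0.6 × 100 × 0.2209 × 9 = 119.3 kip (transverse, base value).
(i) R_nwl + R_nwt = 318.1 kip; (ii) 0.85 R_nwl + 1.5 R_nwt = 348 kip.
R_n = max = 348 kip [governs: (ii)]; R_n/Ω = 174 kip.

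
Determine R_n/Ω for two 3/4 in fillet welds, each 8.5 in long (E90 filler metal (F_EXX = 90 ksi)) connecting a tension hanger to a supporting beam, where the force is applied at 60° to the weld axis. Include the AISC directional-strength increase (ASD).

R_n/Ω ≈ 341 kip

t_e = 0.707 × 0.75 = 0.5302 in; A_we = 0.5302 × 17 = 9.014 in².
Directional factor: 1.0 + 0.5 sin^1.5(60°) = 1.403.
F_nw = 0.6 × 90 × 1.403 = 75.76 ksi.
R_n/Ω = (75.76 × 9.014) / 2.0 = 341.5 kip.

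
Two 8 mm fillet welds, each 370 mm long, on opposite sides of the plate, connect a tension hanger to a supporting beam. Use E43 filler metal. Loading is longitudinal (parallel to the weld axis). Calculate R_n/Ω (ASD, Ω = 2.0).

E43XX → F_EXX = 430 MPa.
Effective throat t_e = 0.707 × 8 = 5.656 mm.
Total length L = 740 mm; A_we = 5.656 × 740 = 4185 mm².
F_nw = 0.6 F_EXX = 0.6 × 430 = 258 MPa.
R_n = 258 × 4185 × 10⁻³ = 1080 kN; R_n/Ω = 1080/2.0 = 539.9 kN.

R_n/Ω ≈ 540 kN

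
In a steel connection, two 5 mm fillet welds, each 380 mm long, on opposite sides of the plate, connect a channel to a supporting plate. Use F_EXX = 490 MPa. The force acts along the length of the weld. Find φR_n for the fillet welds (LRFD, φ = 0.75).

φR_n ≈ 592 kN

Effective throat t_e = 0.707 × 5 = 3.535 mm.
Total length L = 760 mm; A_we = 3.535 × 760 = 2687 mm².
F_nw = 0.6 F_EXX = 0.6 × 490 = 294 MPa.
φR_n = 0.75 × 294 × 2687 × 10⁻³ = 592.4 kN.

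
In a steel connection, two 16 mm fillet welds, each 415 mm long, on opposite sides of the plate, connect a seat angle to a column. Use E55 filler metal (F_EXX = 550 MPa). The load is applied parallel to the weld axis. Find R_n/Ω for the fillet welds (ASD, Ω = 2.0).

Effective throat t_e = 0.707 × 16 = 11.31 mm.
Total length L = 830 mm; A_we = 11.31 × 830 = 9389 mm².
F_nw = 0.6 F_EXX = 0.6 × 550 = 330 MPa.
R_n = 330 × 9389 × 10⁻³ = 3098 kN; R_n/Ω = 3098/2.0 = 1549 kN.

R_n/Ω ≈ 1550 kN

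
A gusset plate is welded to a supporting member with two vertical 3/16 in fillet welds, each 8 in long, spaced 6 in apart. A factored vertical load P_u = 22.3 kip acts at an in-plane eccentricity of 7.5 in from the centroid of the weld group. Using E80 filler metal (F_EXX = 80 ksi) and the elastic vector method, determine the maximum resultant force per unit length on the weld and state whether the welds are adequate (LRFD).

Total weld length L_w = 16 in. Treat welds as unit-width lines.
Polar moment about centroid: J = 2[d³/12 + d(b/2)²] = 2[8³/12 + 8×3²] = 229.3 in³.
Direct shear f_v = P/L_w = 22.3 / 16 = 1.394 kip/in (vertical).
Torsion M = P·e = 22.3 × 7.5 = 167.25 kip·in.
Critical point at (x, y) = (3, 4) from centroid. f_tx = M·y/J = 2.917 kip/in; f_ty = M·x/J = 2.188 kip/in.
Resultant f_max = √[f_tx² + (f_v + f_ty)²] = √[2.917² + (1.394 + 2.188)²] = 4.619 kip/in.
Capacity per unit length: φr_n = 0.75 × 0.6 × 80 × (0.707 × 0.1875) = 4.772 kip/in.
4.619 ≤ 4.772 → adequate.

f_max ≈ 4.62 kip/in; adequate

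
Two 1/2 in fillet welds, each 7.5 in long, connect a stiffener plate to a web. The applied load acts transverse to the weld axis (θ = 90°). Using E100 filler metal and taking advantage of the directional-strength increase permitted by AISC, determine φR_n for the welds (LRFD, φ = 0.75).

E100XX → F_EXX = 100 ksi.
t_e = 0.707 × 0.5 = 0.3535 in; A_we = 0.3535 × 15 = 5.302 in².
Directional factor: 1.0 + 0.5 sin^1.5(90°) = 1.5.
F_nw = 0.6 × 100 × 1.5 = 90 ksi.
φR_n = 0.75 × 90 × 5.302 = 357.9 kip.

φR_n ≈ 358 kip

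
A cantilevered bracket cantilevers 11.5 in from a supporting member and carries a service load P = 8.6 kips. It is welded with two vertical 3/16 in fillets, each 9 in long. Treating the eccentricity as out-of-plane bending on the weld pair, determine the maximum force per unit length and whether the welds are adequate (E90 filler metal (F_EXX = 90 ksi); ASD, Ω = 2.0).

L_w = 2 × 9 = 18 in; section modulus (unit throat) S = 2 × L²/6 = 27 in².
Direct shear f_v = P/L_w = 8.6/18 = 0.4778 kip/in.
Moment M = P × e = 8.6 × 11.5 = 98.9 kip·in; bending f_b = M/S = 3.663 kip/in.
f_max = √(f_v² + f_b²) = √(0.4778² + 3.663²) = 3.694 kip/in.
r_n/Ω = (1/2.0) × 0.6 × 90 × (0.707 × 0.1875) = 3.579 kip/in → NOT adequate.

f_max ≈ 3.69 kip/in; NOT adequate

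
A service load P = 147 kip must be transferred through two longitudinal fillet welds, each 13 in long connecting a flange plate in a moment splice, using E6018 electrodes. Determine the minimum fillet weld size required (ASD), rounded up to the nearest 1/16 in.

E60XX → F_EXX = 60 ksi.
Total weld length L = 26 in.
Required throat t_e = P × Ω / (0.6 F_EXX × L) = 147 × 2.0 / (0.6 × 60 × 26) = 0.3141 in.
Required leg w = t_e / 0.707 = 0.4443 in → use 1/2 in.

w = 1/2 in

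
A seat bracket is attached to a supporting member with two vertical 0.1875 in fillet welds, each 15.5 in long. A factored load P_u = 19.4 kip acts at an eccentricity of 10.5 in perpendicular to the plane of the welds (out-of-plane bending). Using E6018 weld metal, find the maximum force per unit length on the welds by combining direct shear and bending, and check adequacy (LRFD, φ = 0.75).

f_max ≈ 2.62 kip/in; adequate

E60XX → F_EXX = 60 ksi.
L_w = 2 × 15.5 = 31 in; section modulus (unit throat) S = 2 × L²/6 = 80.08 in².
Direct shear f_v = P/L_w = 19.4/31 = 0.6258 kip/in.
Moment M = P × e = 19.4 × 10.5 = 203.7 kip·in; bending f_b = M/S = 2.544 kip/in.
f_max = √(f_v² + f_b²) = √(0.6258² + 2.544²) = 2.619 kip/in.
φr_n = 0.75 × 0.6 × 60 × (0.707 × 0.1875) = 3.579 kip/in → adequate.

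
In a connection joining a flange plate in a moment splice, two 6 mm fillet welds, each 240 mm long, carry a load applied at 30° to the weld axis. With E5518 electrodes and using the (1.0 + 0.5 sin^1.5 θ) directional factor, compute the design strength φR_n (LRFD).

φR_n ≈ 593 kN

E55XX → F_EXX = 550 MPa.
t_e = 0.707 × 6 = 4.242 mm; A_we = 4.242 × 480 = 2036 mm².
Directional factor: 1.0 + 0.5 sin^1.5(30°) = 1.177.
F_nw = 0.6 × 550 × 1.177 = 388.3 MPa.
φR_n = 0.75 × 388.3 × 2036 × 10⁻³ = 593 kN.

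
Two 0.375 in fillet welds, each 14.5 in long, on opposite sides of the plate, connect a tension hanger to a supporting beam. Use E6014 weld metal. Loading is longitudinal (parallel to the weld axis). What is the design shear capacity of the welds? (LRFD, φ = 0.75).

E60XX → F_EXX = 60 ksi.
Effective throat t_e = 0.707 × 0.375 = 0.2651 in.
Total length L = 29 in; A_we = 0.2651 × 29 = 7.689 in².
F_nw = 0.6 F_EXX = 0.6 × 60 = 36 ksi.
φR_n = 0.75 × 36 × 7.689 = 207.6 kip.

φR_n ≈ 208 kip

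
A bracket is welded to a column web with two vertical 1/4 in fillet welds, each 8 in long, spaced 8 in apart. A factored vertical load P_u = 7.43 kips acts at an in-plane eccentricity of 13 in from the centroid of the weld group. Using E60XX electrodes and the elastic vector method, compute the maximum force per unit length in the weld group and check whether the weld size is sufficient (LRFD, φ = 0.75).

f_max ≈ 1.96 kip/in; adequate

E60XX → F_EXX = 60 ksi.
Total weld length L_w = 16 in. Treat welds as unit-width lines.
Polar moment about centroid: J = 2[d³/12 + d(b/2)²] = 2[8³/12 + 8×4²] = 341.3 in³.
Direct shear f_v = P/L_w = 7.43 / 16 = 0.4644 kip/in (vertical).
Torsion M = P·e = 7.43 × 13 = 96.59 kip·in.
Critical point at (x, y) = (4, 4) from centroid. f_tx = M·y/J = 1.132 kip/in; f_ty = M·x/J = 1.132 kip/in.
Resultant f_max = √[f_tx² + (f_v + f_ty)²] = √[1.132² + (0.4644 + 1.132)²] = 1.957 kip/in.
Capacity per unit length: φr_n = 0.75 × 0.6 × 60 × (0.707 × 0.25) = 4.772 kip/in.
1.957 ≤ 4.772 → adequate.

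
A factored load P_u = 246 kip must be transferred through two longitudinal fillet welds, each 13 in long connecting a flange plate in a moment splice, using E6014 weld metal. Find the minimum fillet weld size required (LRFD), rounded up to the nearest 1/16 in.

w = 1/2 in

E60XX → F_EXX = 60 ksi.
Total weld length L = 26 in.
Required throat t_e = P_u / (φ × 0.6 F_EXX × L) = 246 / (0.75 × 0.6 × 60 × 26) = 0.3504 in.
Required leg w = t_e / 0.707 = 0.4957 in → use 1/2 in.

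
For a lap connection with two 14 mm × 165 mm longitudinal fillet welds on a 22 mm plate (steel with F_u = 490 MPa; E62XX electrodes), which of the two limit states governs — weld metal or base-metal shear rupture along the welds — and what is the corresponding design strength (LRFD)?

φR_n ≈ 911 kN (weld metal governs)

E62XX → F_EXX = 620 MPa.
t_e = 0.707 × 14 = 9.898 mm; L = 330 mm.
Weld metal: φR_n = 0.75 × 0.6 × 620 × 9.898 × 330 × 10⁻³ = 911.3 kN.
Base metal (shear rupture): φR_n = 0.75 × 0.6 × 490 × 22 × 330 × 10⁻³ = 1601 kN.
Governing: weld metal.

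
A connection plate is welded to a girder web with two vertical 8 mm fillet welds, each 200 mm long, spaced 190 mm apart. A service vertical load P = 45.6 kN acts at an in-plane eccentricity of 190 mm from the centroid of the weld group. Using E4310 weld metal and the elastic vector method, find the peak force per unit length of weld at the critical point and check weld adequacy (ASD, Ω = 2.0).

E43XX → F_EXX = 430 MPa.
Total weld length L_w = 400 mm. Treat welds as unit-width lines.
Polar moment about centroid: J = 2[d³/12 + d(b/2)²] = 2[200³/12 + 200×95²] = 4943000 mm³.
Direct shear f_v = P/L_w = 45.6×10³ / 400 = 114 N/mm (vertical).
Torsion M = P·e = 45.6×10³ × 190 = 8664000 N·mm.
Critical point at (x, y) = (95, 100) from centroid. f_tx = M·y/J = 175.3 N/mm; f_ty = M·x/J = 166.5 N/mm.
Resultant f_max = √[f_tx² + (f_v + f_ty)²] = √[175.3² + (114 + 166.5)²] = 330.8 N/mm.
Capacity per unit length: r_n/Ω = (1/2.0) × 0.6 × 430 × (0.707 × 8) = 729.6 N/mm.
330.8 ≤ 729.6 → adequate.

f_max ≈ 331 N/mm; adequate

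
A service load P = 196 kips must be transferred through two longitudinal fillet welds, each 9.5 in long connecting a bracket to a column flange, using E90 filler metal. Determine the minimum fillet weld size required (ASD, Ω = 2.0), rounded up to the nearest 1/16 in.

E90XX → F_EXX = 90 ksi.
Total weld length L = 19 in.
Required throat t_e = P × Ω / (0.6 F_EXX × L) = 196 × 2.0 / (0.6 × 90 × 19) = 0.3821 in.
Required leg w = t_e / 0.707 = 0.5404 in → use 9/16 in.

w = 9/16 in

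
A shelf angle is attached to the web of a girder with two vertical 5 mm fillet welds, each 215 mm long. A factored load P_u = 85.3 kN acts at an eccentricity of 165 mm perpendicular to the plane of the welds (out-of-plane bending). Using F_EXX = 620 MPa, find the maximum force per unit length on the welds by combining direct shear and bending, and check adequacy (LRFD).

L_w = 2 × 215 = 430 mm; section modulus (unit throat) S = 2 × L²/6 = 15410 mm².
Direct shear f_v = P/L_w = 85.3×10³/430 = 198.4 N/mm.
Moment M = P × e = 85.3×10³ × 165 = 14074000 N·mm; bending f_b = M/S = 913.4 N/mm.
f_max = √(f_v² + f_b²) = √(198.4² + 913.4²) = 934.7 N/mm.
φr_n = 0.75 × 0.6 × 620 × (0.707 × 5) = 986.3 N/mm → adequate.

f_max ≈ 935 N/mm; adequate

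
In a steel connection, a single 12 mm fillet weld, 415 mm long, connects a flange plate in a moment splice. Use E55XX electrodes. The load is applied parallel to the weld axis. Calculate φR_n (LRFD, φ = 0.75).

E55XX → F_EXX = 550 MPa.
Effective throat t_e = 0.707 × 12 = 8.484 mm.
Total length L = 415 mm; A_we = 8.484 × 415 = 3521 mm².
F_nw = 0.6 F_EXX = 0.6 × 550 = 330 MPa.
φR_n = 0.75 × 330 × 3521 × 10⁻³ = 871.4 kN.

φR_n ≈ 871 kN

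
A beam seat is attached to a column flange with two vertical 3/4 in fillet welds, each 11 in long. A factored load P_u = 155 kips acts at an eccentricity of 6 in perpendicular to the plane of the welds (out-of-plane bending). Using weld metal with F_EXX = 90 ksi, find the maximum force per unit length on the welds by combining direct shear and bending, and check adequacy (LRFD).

f_max ≈ 24.1 kip/in; NOT adequate

L_w = 2 × 11 = 22 in; section modulus (unit throat) S = 2 × L²/6 = 40.33 in².
Direct shear f_v = P/L_w = 155/22 = 7.045 kip/in.
Moment M = P × e = 155 × 6 = 930 kip·in; bending f_b = M/S = 23.06 kip/in.
f_max = √(f_v² + f_b²) = √(7.045² + 23.06²) = 24.11 kip/in.
φr_n = 0.75 × 0.6 × 90 × (0.707 × 0.75) = 21.48 kip/in → NOT adequate.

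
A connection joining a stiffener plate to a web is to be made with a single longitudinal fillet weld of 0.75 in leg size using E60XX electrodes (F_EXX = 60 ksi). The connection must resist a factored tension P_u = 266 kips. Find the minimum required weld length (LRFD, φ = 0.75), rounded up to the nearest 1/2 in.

L = 19 in

Throat t_e = 0.707 × 0.75 = 0.5302 in.
φr_n = 0.75 × 0.6 × 60 × 0.5302 = 14.32 kips/in.
L_req = P_u / φr_n = 266 / 14.32 = 18.58 in total.
Round up → use L = 19 in.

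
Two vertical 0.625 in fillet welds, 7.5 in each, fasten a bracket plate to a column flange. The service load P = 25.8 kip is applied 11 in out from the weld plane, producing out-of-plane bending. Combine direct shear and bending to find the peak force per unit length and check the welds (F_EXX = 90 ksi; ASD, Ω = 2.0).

L_w = 2 × 7.5 = 15 in; section modulus (unit throat) S = 2 × L²/6 = 18.75 in².
Direct shear f_v = P/L_w = 25.8/15 = 1.72 kip/in.
Moment M = P × e = 25.8 × 11 = 283.8 kip·in; bending f_b = M/S = 15.14 kip/in.
f_max = √(f_v² + f_b²) = √(1.72² + 15.14²) = 15.23 kip/in.
r_n/Ω = (1/2.0) × 0.6 × 90 × (0.707 × 0.625) = 11.93 kip/in → NOT adequate.

f_max ≈ 15.2 kip/in; NOT adequate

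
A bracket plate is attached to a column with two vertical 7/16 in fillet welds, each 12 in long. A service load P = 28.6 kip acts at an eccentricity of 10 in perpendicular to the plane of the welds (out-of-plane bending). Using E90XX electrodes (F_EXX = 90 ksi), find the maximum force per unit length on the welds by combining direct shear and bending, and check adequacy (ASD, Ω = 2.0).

L_w = 2 × 12 = 24 in; section modulus (unit throat) S = 2 × L²/6 = 48 in².
Direct shear f_v = P/L_w = 28.6/24 = 1.192 kip/in.
Moment M = P × e = 28.6 × 10 = 286 kip·in; bending f_b = M/S = 5.958 kip/in.
f_max = √(f_v² + f_b²) = √(1.192² + 5.958²) = 6.076 kip/in.
r_n/Ω = (1/2.0) × 0.6 × 90 × (0.707 × 0.4375) = 8.351 kip/in → adequate.

f_max ≈ 6.08 kip/in; adequate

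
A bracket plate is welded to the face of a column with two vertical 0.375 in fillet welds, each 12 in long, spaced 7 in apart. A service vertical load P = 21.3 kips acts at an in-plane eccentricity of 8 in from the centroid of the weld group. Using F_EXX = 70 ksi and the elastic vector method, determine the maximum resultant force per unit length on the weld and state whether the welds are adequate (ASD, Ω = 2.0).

Total weld length L_w = 24 in. Treat welds as unit-width lines.
Polar moment about centroid: J = 2[d³/12 + d(b/2)²] = 2[12³/12 + 12×3.5²] = 582 in³.
Direct shear f_v = P/L_w = 21.3 / 24 = 0.8875 kip/in (vertical).
Torsion M = P·e = 21.3 × 8 = 170.4 kip·in.
Critical point at (x, y) = (3.5, 6) from centroid. f_tx = M·y/J = 1.757 kip/in; f_ty = M·x/J = 1.025 kip/in.
Resultant f_max = √[f_tx² + (f_v + f_ty)²] = √[1.757² + (0.8875 + 1.025)²] = 2.597 kip/in.
Capacity per unit length: r_n/Ω = (1/2.0) × 0.6 × 70 × (0.707 × 0.375) = 5.568 kip/in.
2.597 ≤ 5.568 → adequate.

f_max ≈ 2.6 kip/in; adequate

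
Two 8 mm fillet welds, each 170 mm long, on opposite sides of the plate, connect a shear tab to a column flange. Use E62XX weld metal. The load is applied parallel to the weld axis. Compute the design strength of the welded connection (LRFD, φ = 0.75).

E62XX → F_EXX = 620 MPa.
Effective throat t_e = 0.707 × 8 = 5.656 mm.
Total length L = 340 mm; A_we = 5.656 × 340 = 1923 mm².
F_nw = 0.6 F_EXX = 0.6 × 620 = 372 MPa.
φR_n = 0.75 × 372 × 1923 × 10⁻³ = 536.5 kN.

φR_n ≈ 537 kN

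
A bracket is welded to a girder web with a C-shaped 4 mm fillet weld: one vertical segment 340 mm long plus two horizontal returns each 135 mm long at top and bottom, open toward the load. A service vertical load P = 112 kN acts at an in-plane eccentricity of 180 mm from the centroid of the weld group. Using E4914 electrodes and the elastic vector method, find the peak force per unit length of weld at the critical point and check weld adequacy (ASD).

E49XX → F_EXX = 490 MPa.
Total weld length L_w = 610 mm. Treat welds as unit-width lines.
Centroid: x̄ = 2×135×67.5 / 610 = 29.88 mm from the vertical weld.
Polar moment about centroid: J = I_x + I_y = [340³/12 + 2×135×170²] + [340×29.88² + 2(135³/12 + 135×37.62²)] = 12170000 mm³.
Direct shear f_v = P/L_w = 112×10³ / 610 = 183.6 N/mm (vertical).
Torsion M = P·e = 112×10³ × 180 = 20160000 N·mm.
Critical point at (x, y) = (105.1, 170) from centroid. f_tx = M·y/J = 281.5 N/mm; f_ty = M·x/J = 174.1 N/mm.
Resultant f_max = √[f_tx² + (f_v + f_ty)²] = √[281.5² + (183.6 + 174.1)²] = 455.2 N/mm.
Capacity per unit length: r_n/Ω = (1/2.0) × 0.6 × 490 × (0.707 × 4) = 415.7 N/mm.
455.2 > 415.7 → NOT adequate.

f_max ≈ 455 N/mm; NOT adequate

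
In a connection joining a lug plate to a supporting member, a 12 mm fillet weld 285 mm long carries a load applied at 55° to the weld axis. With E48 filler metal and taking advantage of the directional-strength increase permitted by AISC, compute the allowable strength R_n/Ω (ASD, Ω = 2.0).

R_n/Ω ≈ 477 kN

E48XX → F_EXX = 480 MPa.
t_e = 0.707 × 12 = 8.484 mm; A_we = 8.484 × 285 = 2418 mm².
Directional factor: 1.0 + 0.5 sin^1.5(55°) = 1.371.
F_nw = 0.6 × 480 × 1.371 = 394.8 MPa.
R_n/Ω = (394.8 × 2418) / 2.0 × 10⁻³ = 477.3 kN.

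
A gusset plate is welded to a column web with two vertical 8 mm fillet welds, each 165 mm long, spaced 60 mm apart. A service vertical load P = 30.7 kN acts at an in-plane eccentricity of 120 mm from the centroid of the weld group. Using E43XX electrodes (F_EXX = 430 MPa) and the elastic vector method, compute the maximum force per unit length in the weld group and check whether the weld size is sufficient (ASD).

Total weld length L_w = 330 mm. Treat welds as unit-width lines.
Polar moment about centroid: J = 2[d³/12 + d(b/2)²] = 2[165³/12 + 165×30²] = 1046000 mm³.
Direct shear f_v = P/L_w = 30.7×10³ / 330 = 93.03 N/mm (vertical).
Torsion M = P·e = 30.7×10³ × 120 = 3684000 N·mm.
Critical point at (x, y) = (30, 82.5) from centroid. f_tx = M·y/J = 290.7 N/mm; f_ty = M·x/J = 105.7 N/mm.
Resultant f_max = √[f_tx² + (f_v + f_ty)²] = √[290.7² + (93.03 + 105.7)²] = 352.1 N/mm.
Capacity per unit length: r_n/Ω = (1/2.0) × 0.6 × 430 × (0.707 × 8) = 729.6 N/mm.
352.1 ≤ 729.6 → adequate.

f_max ≈ 352 N/mm; adequate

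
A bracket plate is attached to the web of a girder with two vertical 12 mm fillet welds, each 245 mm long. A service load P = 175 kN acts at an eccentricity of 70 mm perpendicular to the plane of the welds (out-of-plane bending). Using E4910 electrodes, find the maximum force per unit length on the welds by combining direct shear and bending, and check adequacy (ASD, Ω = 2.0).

E49XX → F_EXX = 490 MPa.
L_w = 2 × 245 = 490 mm; section modulus (unit throat) S = 2 × L²/6 = 20010 mm².
Direct shear f_v = P/L_w = 175×10³/490 = 357.1 N/mm.
Moment M = P × e = 175×10³ × 70 = 12250000 N·mm; bending f_b = M/S = 612.2 N/mm.
f_max = √(f_v² + f_b²) = √(357.1² + 612.2²) = 708.8 N/mm.
r_n/Ω = (1/2.0) × 0.6 × 490 × (0.707 × 12) = 1247 N/mm → adequate.

f_max ≈ 709 N/mm; adequate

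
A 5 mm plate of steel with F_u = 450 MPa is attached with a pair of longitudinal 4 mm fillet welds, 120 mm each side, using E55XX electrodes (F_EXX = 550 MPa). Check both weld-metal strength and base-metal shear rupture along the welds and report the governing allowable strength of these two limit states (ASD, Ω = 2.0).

R_n/Ω ≈ 112 kN (weld metal governs)

t_e = 0.707 × 4 = 2.828 mm; L = 240 mm.
Weld metal: R_n/Ω = (1/2.0) × 0.6 × 550 × 2.828 × 240 × 10⁻³ = 112 kN.
Base metal (shear rupture): R_n/Ω = (1/2.0) × 0.6 × 450 × 5 × 240 × 10⁻³ = 162 kN.
Governing: weld metal.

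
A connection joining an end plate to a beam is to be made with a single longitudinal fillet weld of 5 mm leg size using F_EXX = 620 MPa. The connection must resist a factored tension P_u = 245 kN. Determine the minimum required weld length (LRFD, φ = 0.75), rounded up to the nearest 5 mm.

Throat t_e = 0.707 × 5 = 3.535 mm.
φr_n = 0.75 × 0.6 × 620 × 3.535 × 10⁻³ = 0.9863 kN/mm.
L_req = P_u / φr_n = 245 / 0.9863 = 248.4 mm total.
Round up → use L = 250 mm.

L = 250 mm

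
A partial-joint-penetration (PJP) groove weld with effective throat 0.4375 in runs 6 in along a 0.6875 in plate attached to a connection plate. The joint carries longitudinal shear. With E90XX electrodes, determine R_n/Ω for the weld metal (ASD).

R_n/Ω ≈ 70.9 kip

E90XX → F_EXX = 90 ksi.
Effective throat (given) t_e = 0.4375 in.
A_we = 0.4375 × 6 = 2.625 in².
F_nw = 0.6 F_EXX = 54 ksi.
R_n/Ω = (54 × 2.625) / 2.0 = 70.88 kip.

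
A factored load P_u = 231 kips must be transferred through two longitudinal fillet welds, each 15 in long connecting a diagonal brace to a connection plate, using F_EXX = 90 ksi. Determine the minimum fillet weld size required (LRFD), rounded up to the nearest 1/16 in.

w = 5/16 in

Total weld length L = 30 in.
Required throat t_e = P_u / (φ × 0.6 F_EXX × L) = 231 / (0.75 × 0.6 × 90 × 30) = 0.1901 in.
Required leg w = t_e / 0.707 = 0.2689 in → use 5/16 in.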